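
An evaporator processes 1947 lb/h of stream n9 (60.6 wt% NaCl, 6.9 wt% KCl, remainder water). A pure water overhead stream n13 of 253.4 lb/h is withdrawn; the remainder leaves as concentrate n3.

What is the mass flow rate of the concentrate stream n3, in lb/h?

Concentrate = 1947 − 253.4 = 1693.6 lb/h.

1694 lb/h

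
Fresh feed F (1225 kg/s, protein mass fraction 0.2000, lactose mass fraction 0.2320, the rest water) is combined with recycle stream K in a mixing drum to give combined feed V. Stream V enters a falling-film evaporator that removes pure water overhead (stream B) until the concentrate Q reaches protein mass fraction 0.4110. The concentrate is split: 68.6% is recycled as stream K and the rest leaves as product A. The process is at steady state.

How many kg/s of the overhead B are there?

Overall protein balance (none leaves overhead): protein in fresh feed = protein in product, i.e. 1225×0.200 = (1−0.686)·Q·0.411.
Q = 245/(0.411×0.314) = 1898.4 kg/s.
Recycle K = 0.686×1898.4 = 1302.3 kg/s.
Combined feed V = 1225 + 1302.3 = 2527.3 kg/s.
Overhead B = V − Q = 2527.3 − 1898.4 = 628.89 kg/s.

628.9 kg/s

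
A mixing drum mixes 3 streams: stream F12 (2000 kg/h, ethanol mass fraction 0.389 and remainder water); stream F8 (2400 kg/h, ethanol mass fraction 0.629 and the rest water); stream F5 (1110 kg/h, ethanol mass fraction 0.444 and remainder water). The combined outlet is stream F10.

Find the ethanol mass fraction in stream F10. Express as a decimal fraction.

Total flow out = 2000 + 2400 + 1110 = 5510 kg/h.
ethanol in = 2000×0.389 + 2400×0.629 + 1110×0.444 = 2780.4 kg/h.
ethanol mass fraction in F10 = 2780.4/5510 = 0.505.

0.505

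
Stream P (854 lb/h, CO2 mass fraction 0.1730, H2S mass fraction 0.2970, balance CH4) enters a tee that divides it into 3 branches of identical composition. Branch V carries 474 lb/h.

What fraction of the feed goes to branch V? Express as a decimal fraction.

Fraction to V = 474/854 = 0.5550.

0.555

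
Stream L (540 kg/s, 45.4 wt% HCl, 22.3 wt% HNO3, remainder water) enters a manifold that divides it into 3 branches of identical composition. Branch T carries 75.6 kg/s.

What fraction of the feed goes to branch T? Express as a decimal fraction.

Fraction to T = 75.6/540 = 0.1400.

0.140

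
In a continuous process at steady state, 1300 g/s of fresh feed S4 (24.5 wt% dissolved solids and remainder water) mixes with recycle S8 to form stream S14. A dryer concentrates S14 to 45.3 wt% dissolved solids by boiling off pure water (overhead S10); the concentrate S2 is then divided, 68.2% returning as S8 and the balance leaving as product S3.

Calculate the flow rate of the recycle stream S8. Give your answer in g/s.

1508 g/s

Overall dissolved solids balance (none leaves overhead): dissolved solids in fresh feed = dissolved solids in product, i.e. 1300×0.245 = (1−0.682)·S2·0.453.
S2 = 318.5/(0.453×0.318) = 2211 g/s.
Recycle S8 = 0.682×2211 = 1507.9 g/s.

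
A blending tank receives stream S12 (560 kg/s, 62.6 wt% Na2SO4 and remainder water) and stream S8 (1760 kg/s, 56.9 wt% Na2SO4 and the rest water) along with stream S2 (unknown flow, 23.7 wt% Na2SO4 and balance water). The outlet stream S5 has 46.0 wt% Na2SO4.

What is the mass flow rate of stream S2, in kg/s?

1277 kg/s

Let S2 be the unknown flow. Total out = 2320 + S2.
Na2SO4 balance: 1352 + 0.237·S2 = 0.460·(2320 + S2)
(0.237 − 0.460)·S2 = 0.460×2320 − 1352 = -284.8
S2 = -284.8 / -0.223 = 1277.1 kg/s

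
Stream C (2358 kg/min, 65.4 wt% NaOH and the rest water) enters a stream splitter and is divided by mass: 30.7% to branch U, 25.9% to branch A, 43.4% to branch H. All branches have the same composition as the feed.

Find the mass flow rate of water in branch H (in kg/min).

354.1 kg/min

Branch H total = 0.434×2358 = 1023.4 kg/min.
water in H = 0.346×1023.4 = 354.09 kg/min.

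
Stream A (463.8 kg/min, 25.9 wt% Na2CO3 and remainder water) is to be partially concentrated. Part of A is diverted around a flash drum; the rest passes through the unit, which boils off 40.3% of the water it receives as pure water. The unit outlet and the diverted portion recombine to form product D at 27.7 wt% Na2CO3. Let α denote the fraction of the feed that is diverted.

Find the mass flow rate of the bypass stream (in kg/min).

362.9 kg/min

All 463.8×0.259 = 120.12 kg/min of Na2CO3 reaches D, so D = 120.12/0.277 = 433.66 kg/min and vapour = 30.139 kg/min.
The evaporator receives (1−α)·463.8 of feed at 0.741 water and removes 0.403 of that water:
0.403×0.741×(1−α)×463.8 = 30.139
(1−α) = 30.139/138.5 = 0.2176;  α = 0.7824.
Bypass flow = 0.7824×463.8 = 362.87 kg/min.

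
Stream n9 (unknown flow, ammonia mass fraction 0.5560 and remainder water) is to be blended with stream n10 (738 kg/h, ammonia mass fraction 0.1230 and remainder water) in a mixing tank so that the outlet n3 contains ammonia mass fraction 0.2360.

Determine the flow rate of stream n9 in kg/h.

Let n9 be the unknown flow. Total out = 738 + n9.
ammonia balance: 90.774 + 0.556·n9 = 0.236·(738 + n9)
(0.556 − 0.236)·n9 = 0.236×738 − 90.774 = 83.394
n9 = 83.394 / 0.320 = 260.61 kg/h

260.6 kg/h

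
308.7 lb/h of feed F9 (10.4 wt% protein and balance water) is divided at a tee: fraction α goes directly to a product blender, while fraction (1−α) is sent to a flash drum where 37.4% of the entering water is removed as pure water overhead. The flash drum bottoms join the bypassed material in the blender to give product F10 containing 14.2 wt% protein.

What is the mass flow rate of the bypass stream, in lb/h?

62.18 lb/h

All 308.7×0.104 = 32.105 lb/h of protein reaches F10, so F10 = 32.105/0.142 = 226.09 lb/h and vapour = 82.61 lb/h.
The evaporator receives (1−α)·308.7 of feed at 0.896 water and removes 0.374 of that water:
0.374×0.896×(1−α)×308.7 = 82.61
(1−α) = 82.61/103.45 = 0.7986;  α = 0.2014.
Bypass flow = 0.2014×308.7 = 62.18 lb/h.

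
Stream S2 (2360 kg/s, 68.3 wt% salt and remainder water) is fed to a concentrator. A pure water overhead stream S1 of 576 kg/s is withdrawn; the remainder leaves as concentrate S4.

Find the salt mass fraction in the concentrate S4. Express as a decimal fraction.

salt is not removed: 2360×0.683 = 1611.9 kg/s of salt enters S4.
Concentrate = 2360 − 576 = 1784 kg/s.
Mass fraction = 1611.9/1784 = 0.904.

0.904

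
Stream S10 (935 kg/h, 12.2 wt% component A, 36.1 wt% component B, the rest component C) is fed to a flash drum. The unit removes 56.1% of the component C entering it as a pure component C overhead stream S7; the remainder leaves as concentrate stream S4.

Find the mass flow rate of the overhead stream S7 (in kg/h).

component C entering = 935×0.517 = 483.4 kg/h; overhead removed = 0.561×483.4 = 271.18 kg/h.

271.2 kg/h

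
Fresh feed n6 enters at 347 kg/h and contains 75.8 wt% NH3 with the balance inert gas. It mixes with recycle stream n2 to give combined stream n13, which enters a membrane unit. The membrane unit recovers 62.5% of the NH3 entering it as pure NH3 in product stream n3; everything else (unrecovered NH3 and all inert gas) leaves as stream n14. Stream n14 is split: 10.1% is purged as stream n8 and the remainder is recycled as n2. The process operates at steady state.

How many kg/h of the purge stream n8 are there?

inert gas enters only via n6 and leaves only via the purge: 347×0.242 = 0.101×(inert gas in n14), and the membrane unit passes all inert gas, so inert gas in n13 = inert gas in n14 = 831.43 kg/h.
NH3 in n13: m_A = 347×0.758 + (1−0.101)·(1−0.625)·m_A, so m_A = 263.03/0.6629 = 396.8 kg/h.
n14 = (1−0.625)×396.8 + 831.43 = 980.22 kg/h.
Purge n8 = 0.101×980.22 = 99.003 kg/h.

99 kg/h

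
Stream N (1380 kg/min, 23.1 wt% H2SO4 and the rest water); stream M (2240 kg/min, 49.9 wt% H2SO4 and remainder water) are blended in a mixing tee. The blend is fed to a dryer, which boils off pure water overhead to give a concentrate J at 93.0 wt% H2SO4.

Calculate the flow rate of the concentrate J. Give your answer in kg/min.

H2SO4 entering = 1380×0.231 + 2240×0.499 = 1436.5 kg/min.
All H2SO4 reports to J, so J = 1436.5/0.930 = 1544.7 kg/min.

1545 kg/min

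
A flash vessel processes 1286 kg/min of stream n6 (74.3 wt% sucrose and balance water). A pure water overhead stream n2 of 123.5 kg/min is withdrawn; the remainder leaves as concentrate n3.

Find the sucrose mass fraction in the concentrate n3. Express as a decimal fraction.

sucrose is not removed: 1286×0.743 = 955.5 kg/min of sucrose enters n3.
Concentrate = 1286 − 123.5 = 1162.5 kg/min.
Mass fraction = 955.5/1162.5 = 0.822.

0.822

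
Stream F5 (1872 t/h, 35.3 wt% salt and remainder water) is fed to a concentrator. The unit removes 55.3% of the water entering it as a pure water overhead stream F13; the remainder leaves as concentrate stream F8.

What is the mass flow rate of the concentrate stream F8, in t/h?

1202 t/h

water entering = 1872×0.647 = 1211.2 t/h; overhead removed = 0.553×1211.2 = 669.78 t/h.
Concentrate = 1872 − 669.78 = 1202.2 t/h.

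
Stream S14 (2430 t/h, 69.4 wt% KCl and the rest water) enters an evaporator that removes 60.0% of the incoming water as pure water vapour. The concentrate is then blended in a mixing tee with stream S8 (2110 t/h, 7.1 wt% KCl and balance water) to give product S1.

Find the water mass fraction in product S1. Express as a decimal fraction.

0.551

Vapour removed = 0.600×0.306×2430 = 446.15 t/h; concentrate = 1983.9 t/h.
water reaching the mixer = 297.43 (from concentrate) + 2110×0.929 = 2257.6 t/h.
Product flow = 1983.9 + 2110 = 4093.9 t/h; water fraction = 0.551.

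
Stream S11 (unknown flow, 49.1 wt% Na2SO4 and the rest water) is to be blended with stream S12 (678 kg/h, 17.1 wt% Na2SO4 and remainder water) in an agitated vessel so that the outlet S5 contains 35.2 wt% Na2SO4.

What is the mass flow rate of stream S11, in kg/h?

Let S11 be the unknown flow. Total out = 678 + S11.
Na2SO4 balance: 115.94 + 0.491·S11 = 0.352·(678 + S11)
(0.491 − 0.352)·S11 = 0.352×678 − 115.94 = 122.72
S11 = 122.72 / 0.139 = 882.86 kg/h

882.9 kg/h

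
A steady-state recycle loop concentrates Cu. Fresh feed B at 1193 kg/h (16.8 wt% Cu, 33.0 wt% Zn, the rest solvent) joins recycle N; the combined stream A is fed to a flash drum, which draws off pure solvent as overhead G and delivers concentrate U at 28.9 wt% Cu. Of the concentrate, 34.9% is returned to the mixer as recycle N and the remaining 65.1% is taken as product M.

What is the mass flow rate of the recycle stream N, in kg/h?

371.8 kg/h

Overall Cu balance (none leaves overhead): Cu in fresh feed = Cu in product, i.e. 1193×0.168 = (1−0.349)·U·0.289.
U = 200.42/(0.289×0.651) = 1065.3 kg/h.
Recycle N = 0.349×1065.3 = 371.79 kg/h.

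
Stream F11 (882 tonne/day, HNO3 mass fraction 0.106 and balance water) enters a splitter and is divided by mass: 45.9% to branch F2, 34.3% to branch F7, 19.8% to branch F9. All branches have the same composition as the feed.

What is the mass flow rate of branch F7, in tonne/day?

302.5 tonne/day

Branch F7 flow = 0.343×882 = 302.53 tonne/day.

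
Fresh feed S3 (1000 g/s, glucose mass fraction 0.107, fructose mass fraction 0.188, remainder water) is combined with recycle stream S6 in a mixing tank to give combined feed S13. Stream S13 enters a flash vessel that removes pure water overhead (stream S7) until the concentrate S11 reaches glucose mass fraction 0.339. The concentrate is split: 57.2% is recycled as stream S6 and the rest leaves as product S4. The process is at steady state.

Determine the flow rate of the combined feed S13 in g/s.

1422 g/s

Overall glucose balance (none leaves overhead): glucose in fresh feed = glucose in product, i.e. 1000×0.107 = (1−0.572)·S11·0.339.
S11 = 107/(0.339×0.428) = 737.46 g/s.
Recycle S6 = 0.572×737.46 = 421.83 g/s.
Combined feed S13 = 1000 + 421.83 = 1421.8 g/s.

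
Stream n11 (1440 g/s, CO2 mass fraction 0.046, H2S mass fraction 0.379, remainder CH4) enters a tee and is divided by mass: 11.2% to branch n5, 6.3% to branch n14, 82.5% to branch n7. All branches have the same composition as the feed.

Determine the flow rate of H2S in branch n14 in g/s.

34.38 g/s

Branch n14 total = 0.063×1440 = 90.72 g/s.
H2S in n14 = 0.379×90.72 = 34.383 g/s.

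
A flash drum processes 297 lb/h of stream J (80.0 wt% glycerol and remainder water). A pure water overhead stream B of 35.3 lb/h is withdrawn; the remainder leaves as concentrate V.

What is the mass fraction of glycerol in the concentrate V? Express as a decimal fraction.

0.908

glycerol is not removed: 297×0.800 = 237.6 lb/h of glycerol enters V.
Concentrate = 297 − 35.3 = 261.7 lb/h.
Mass fraction = 237.6/261.7 = 0.908.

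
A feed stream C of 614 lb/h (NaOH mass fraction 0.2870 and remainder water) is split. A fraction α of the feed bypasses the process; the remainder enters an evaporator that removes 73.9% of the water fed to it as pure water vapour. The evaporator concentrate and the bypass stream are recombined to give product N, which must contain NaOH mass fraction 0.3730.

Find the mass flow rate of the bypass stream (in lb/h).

All 614×0.287 = 176.22 lb/h of NaOH reaches N, so N = 176.22/0.373 = 472.43 lb/h and vapour = 141.57 lb/h.
The evaporator receives (1−α)·614 of feed at 0.713 water and removes 0.739 of that water:
0.739×0.713×(1−α)×614 = 141.57
(1−α) = 141.57/323.52 = 0.4376;  α = 0.5624.
Bypass flow = 0.5624×614 = 345.33 lb/h.

345.3 lb/h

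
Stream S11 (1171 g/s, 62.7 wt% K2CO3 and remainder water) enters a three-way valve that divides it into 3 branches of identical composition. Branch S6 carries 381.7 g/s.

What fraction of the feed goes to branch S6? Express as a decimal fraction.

0.326

Fraction to S6 = 381.7/1171 = 0.3260.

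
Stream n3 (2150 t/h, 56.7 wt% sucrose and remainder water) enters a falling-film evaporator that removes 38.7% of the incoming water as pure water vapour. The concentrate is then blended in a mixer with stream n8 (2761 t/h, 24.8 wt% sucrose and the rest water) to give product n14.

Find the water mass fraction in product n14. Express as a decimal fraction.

0.582

Vapour removed = 0.387×0.433×2150 = 360.28 t/h; concentrate = 1789.7 t/h.
water reaching the mixer = 570.67 (from concentrate) + 2761×0.752 = 2646.9 t/h.
Product flow = 1789.7 + 2761 = 4550.7 t/h; water fraction = 0.582.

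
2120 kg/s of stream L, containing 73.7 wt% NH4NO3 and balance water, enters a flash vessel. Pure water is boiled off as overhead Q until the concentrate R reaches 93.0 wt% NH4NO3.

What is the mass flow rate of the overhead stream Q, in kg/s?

440 kg/s

NH4NO3 is conserved: 2120×0.737 = 1562.4 kg/s all reports to the concentrate.
Concentrate = 1562.4/(target fraction) = 1680 kg/s.
Overhead = 2120 − 1680 = 439.96 kg/s.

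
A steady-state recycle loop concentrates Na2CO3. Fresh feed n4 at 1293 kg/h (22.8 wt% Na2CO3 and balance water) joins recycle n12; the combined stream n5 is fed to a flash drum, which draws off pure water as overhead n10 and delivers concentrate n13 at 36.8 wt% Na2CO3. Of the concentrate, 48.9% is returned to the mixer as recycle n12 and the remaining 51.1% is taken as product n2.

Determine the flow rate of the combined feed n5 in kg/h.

2060 kg/h

Overall Na2CO3 balance (none leaves overhead): Na2CO3 in fresh feed = Na2CO3 in product, i.e. 1293×0.228 = (1−0.489)·n13·0.368.
n13 = 294.8/(0.368×0.511) = 1567.7 kg/h.
Recycle n12 = 0.489×1567.7 = 766.61 kg/h.
Combined feed n5 = 1293 + 766.61 = 2059.6 kg/h.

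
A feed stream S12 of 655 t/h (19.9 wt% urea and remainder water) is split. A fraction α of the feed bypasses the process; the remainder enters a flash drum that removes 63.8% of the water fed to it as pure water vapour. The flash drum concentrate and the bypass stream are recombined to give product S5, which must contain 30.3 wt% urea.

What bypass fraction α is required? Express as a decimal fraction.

All 655×0.199 = 130.34 t/h of urea reaches S5, so S5 = 130.34/0.303 = 430.18 t/h and vapour = 224.82 t/h.
The evaporator receives (1−α)·655 of feed at 0.801 water and removes 0.638 of that water:
0.638×0.801×(1−α)×655 = 224.82
(1−α) = 224.82/334.73 = 0.6716;  α = 0.3284.

0.328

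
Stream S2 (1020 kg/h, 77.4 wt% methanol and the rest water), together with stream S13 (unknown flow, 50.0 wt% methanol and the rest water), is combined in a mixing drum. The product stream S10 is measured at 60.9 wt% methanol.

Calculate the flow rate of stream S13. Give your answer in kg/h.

Let S13 be the unknown flow. Total out = 1020 + S13.
methanol balance: 789.48 + 0.500·S13 = 0.609·(1020 + S13)
(0.500 − 0.609)·S13 = 0.609×1020 − 789.48 = -168.3
S13 = -168.3 / -0.109 = 1544 kg/h

1544 kg/h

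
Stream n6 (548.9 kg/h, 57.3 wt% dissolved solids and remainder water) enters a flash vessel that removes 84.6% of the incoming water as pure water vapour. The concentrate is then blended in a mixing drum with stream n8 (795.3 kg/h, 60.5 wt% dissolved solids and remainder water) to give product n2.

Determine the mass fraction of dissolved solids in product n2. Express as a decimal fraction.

Vapour removed = 0.846×0.427×548.9 = 198.29 kg/h; concentrate = 350.61 kg/h.
dissolved solids reaching the mixer = 314.52 (from concentrate) + 795.3×0.605 = 795.68 kg/h.
Product flow = 350.61 + 795.3 = 1145.9 kg/h; dissolved solids fraction = 0.694.

0.694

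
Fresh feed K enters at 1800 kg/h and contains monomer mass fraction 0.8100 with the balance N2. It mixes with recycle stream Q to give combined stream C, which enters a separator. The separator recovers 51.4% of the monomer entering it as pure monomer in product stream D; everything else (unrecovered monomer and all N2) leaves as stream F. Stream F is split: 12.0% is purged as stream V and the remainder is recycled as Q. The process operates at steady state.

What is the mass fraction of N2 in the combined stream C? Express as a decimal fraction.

0.5280

N2 enters only via K and leaves only via the purge: 1800×0.190 = 0.120×(N2 in F), and the separator passes all N2, so N2 in C = N2 in F = 2850 kg/h.
monomer in C: m_A = 1800×0.810 + (1−0.120)·(1−0.514)·m_A, so m_A = 1458/0.5723 = 2547.5 kg/h.
C = 2547.5 + 2850 = 5397.5 kg/h.
N2 fraction in C = 2850/5397.5 = 0.5280.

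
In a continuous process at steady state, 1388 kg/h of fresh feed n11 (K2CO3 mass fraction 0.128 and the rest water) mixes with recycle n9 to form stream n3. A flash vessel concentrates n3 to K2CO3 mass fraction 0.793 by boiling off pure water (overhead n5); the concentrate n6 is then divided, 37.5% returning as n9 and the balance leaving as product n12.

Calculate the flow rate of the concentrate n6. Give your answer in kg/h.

358.5 kg/h

Overall K2CO3 balance (none leaves overhead): K2CO3 in fresh feed = K2CO3 in product, i.e. 1388×0.128 = (1−0.375)·n6·0.793.
n6 = 177.66/(0.793×0.625) = 358.46 kg/h.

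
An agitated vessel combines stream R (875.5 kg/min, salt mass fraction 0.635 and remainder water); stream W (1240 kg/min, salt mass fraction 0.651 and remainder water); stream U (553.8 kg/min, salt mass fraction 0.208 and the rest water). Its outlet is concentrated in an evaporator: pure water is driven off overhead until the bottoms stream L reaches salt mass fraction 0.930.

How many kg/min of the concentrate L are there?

1590 kg/min

salt entering = 875.5×0.635 + 1240×0.651 + 553.8×0.208 = 1478.4 kg/min.
All salt reports to L, so L = 1478.4/0.930 = 1589.6 kg/min.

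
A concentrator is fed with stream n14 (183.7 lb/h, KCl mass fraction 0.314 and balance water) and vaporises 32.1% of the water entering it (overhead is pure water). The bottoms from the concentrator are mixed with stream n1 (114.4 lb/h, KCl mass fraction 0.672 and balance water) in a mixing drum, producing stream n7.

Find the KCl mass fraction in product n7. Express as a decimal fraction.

0.522

Vapour removed = 0.321×0.686×183.7 = 40.452 lb/h; concentrate = 143.25 lb/h.
KCl reaching the mixer = 57.682 (from concentrate) + 114.4×0.672 = 134.56 lb/h.
Product flow = 143.25 + 114.4 = 257.65 lb/h; KCl fraction = 0.522.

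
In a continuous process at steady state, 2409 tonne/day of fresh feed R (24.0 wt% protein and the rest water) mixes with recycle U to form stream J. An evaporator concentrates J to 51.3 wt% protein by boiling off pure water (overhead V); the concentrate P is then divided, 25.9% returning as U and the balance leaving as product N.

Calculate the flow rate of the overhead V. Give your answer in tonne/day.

Overall protein balance (none leaves overhead): protein in fresh feed = protein in product, i.e. 2409×0.240 = (1−0.259)·P·0.513.
P = 578.16/(0.513×0.741) = 1520.9 tonne/day.
Recycle U = 0.259×1520.9 = 393.92 tonne/day.
Combined feed J = 2409 + 393.92 = 2802.9 tonne/day.
Overhead V = J − P = 2802.9 − 1520.9 = 1282 tonne/day.

1282 tonne/day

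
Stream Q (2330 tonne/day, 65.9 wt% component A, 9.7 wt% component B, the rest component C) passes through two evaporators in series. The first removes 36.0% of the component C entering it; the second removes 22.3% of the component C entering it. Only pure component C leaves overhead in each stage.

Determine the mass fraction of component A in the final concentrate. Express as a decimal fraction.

component C in feed = 2330×0.244 = 568.52 tonne/day.
After stage 1: component C left = (1−0.360)×568.52 = 363.85; stream total = 2125.3 tonne/day.
After stage 2: component C left = (1−0.223)×363.85 = 282.71; final concentrate = 2044.2 tonne/day.
component A fraction = 1535.5/2044.2 = 0.751.

0.751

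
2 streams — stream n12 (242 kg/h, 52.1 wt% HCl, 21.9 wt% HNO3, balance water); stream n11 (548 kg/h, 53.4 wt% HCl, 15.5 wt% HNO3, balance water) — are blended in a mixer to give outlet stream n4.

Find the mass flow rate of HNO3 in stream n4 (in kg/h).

137.9 kg/h

HNO3 out = HNO3 in = 242×0.219 + 548×0.155 = 137.94 kg/h.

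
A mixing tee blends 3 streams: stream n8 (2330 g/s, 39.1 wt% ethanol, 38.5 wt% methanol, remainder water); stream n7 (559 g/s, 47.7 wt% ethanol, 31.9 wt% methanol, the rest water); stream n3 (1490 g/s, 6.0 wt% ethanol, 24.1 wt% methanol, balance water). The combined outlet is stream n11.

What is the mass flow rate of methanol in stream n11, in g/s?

methanol out = methanol in = 2330×0.385 + 559×0.319 + 1490×0.241 = 1434.5 g/s.

1434 g/s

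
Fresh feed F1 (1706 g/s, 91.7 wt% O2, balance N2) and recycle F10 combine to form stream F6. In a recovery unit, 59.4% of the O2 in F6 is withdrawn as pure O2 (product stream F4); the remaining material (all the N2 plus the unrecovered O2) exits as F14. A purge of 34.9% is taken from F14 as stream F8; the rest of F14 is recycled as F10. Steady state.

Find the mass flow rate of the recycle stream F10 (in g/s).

826.2 g/s

N2 enters only via F1 and leaves only via the purge: 1706×0.083 = 0.349×(N2 in F14), and the recovery unit passes all N2, so N2 in F6 = N2 in F14 = 405.72 g/s.
O2 in F6: m_A = 1706×0.917 + (1−0.349)·(1−0.594)·m_A, so m_A = 1564.4/0.7357 = 2126.4 g/s.
F14 = (1−0.594)×2126.4 + 405.72 = 1269.1 g/s.
Recycle F10 = (1−0.349)×1269.1 = 826.16 g/s.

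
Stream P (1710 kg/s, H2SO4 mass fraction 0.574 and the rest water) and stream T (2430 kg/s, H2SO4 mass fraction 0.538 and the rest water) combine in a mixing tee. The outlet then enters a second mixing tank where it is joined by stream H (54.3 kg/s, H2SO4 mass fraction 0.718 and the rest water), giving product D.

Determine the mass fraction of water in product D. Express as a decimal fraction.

Overall, product flow = 4194.3 kg/s.
water in = 1710×0.426 + 2430×0.462 + 54.3×0.282 = 1866.4 kg/s.
water fraction in D = 0.445.

0.445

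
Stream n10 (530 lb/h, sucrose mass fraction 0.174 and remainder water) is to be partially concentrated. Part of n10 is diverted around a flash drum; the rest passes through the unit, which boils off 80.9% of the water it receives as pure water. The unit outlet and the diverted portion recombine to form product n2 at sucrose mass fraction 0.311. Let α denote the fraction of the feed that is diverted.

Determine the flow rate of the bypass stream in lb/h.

180.6 lb/h

All 530×0.174 = 92.22 lb/h of sucrose reaches n2, so n2 = 92.22/0.311 = 296.53 lb/h and vapour = 233.47 lb/h.
The evaporator receives (1−α)·530 of feed at 0.826 water and removes 0.809 of that water:
0.809×0.826×(1−α)×530 = 233.47
(1−α) = 233.47/354.16 = 0.6592;  α = 0.3408.
Bypass flow = 0.3408×530 = 180.61 lb/h.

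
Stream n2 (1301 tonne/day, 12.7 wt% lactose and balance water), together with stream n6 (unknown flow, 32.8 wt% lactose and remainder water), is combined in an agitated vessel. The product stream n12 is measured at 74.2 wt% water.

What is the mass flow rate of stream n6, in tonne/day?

Let n6 be the unknown flow. Total out = 1301 + n6.
water balance: 1135.8 + 0.672·n6 = 0.742·(1301 + n6)
(0.672 − 0.742)·n6 = 0.742×1301 − 1135.8 = -170.43
n6 = -170.43 / -0.070 = 2434.7 tonne/day

2435 tonne/day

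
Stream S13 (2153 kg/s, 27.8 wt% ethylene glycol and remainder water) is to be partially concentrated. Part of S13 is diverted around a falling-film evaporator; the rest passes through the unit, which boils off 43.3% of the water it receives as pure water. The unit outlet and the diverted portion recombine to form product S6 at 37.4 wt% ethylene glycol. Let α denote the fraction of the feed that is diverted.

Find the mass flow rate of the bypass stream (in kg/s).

All 2153×0.278 = 598.53 kg/s of ethylene glycol reaches S6, so S6 = 598.53/0.374 = 1600.4 kg/s and vapour = 552.64 kg/s.
The evaporator receives (1−α)·2153 of feed at 0.722 water and removes 0.433 of that water:
0.433×0.722×(1−α)×2153 = 552.64
(1−α) = 552.64/673.08 = 0.8211;  α = 0.1789.
Bypass flow = 0.1789×2153 = 385.26 kg/s.

385.3 kg/s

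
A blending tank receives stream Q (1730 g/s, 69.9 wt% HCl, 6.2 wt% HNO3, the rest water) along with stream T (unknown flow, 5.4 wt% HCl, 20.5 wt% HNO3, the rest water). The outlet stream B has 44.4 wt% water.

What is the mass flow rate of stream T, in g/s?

1194 g/s

Let T be the unknown flow. Total out = 1730 + T.
water balance: 413.47 + 0.741·T = 0.444·(1730 + T)
(0.741 − 0.444)·T = 0.444×1730 − 413.47 = 354.65
T = 354.65 / 0.297 = 1194.1 g/s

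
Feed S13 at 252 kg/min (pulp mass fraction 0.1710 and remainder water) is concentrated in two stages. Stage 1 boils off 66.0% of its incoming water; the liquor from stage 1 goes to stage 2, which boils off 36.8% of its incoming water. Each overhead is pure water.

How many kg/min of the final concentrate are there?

87.98 kg/min

water in feed = 252×0.829 = 208.91 kg/min.
After stage 1: water left = (1−0.660)×208.91 = 71.029; stream total = 114.12 kg/min.
After stage 2: water left = (1−0.368)×71.029 = 44.89; final concentrate = 87.982 kg/min.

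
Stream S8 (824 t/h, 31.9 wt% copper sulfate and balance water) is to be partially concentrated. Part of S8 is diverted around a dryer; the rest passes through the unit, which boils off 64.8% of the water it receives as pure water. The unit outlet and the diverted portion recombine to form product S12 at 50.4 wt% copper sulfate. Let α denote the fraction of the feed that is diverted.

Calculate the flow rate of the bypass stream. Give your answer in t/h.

138.6 t/h

All 824×0.319 = 262.86 t/h of copper sulfate reaches S12, so S12 = 262.86/0.504 = 521.54 t/h and vapour = 302.46 t/h.
The evaporator receives (1−α)·824 of feed at 0.681 water and removes 0.648 of that water:
0.648×0.681×(1−α)×824 = 302.46
(1−α) = 302.46/363.62 = 0.8318;  α = 0.1682.
Bypass flow = 0.1682×824 = 138.6 t/h.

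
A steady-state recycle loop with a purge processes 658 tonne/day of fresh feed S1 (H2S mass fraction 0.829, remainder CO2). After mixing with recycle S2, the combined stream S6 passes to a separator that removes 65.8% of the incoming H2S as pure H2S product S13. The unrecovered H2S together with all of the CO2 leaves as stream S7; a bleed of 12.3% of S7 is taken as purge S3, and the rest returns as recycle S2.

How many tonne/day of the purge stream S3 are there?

145.3 tonne/day

CO2 enters only via S1 and leaves only via the purge: 658×0.171 = 0.123×(CO2 in S7), and the separator passes all CO2, so CO2 in S6 = CO2 in S7 = 914.78 tonne/day.
H2S in S6: m_A = 658×0.829 + (1−0.123)·(1−0.658)·m_A, so m_A = 545.48/0.7001 = 779.19 tonne/day.
S7 = (1−0.658)×779.19 + 914.78 = 1181.3 tonne/day.
Purge S3 = 0.123×1181.3 = 145.3 tonne/day.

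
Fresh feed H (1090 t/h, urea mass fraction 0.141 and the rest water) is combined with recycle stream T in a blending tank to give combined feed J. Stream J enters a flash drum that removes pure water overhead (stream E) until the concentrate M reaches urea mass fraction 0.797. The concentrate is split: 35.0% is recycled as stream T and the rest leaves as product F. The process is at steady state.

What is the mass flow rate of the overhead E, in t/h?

897.2 t/h

Overall urea balance (none leaves overhead): urea in fresh feed = urea in product, i.e. 1090×0.141 = (1−0.350)·M·0.797.
M = 153.69/(0.797×0.650) = 296.67 t/h.
Recycle T = 0.350×296.67 = 103.83 t/h.
Combined feed J = 1090 + 103.83 = 1193.8 t/h.
Overhead E = J − M = 1193.8 − 296.67 = 897.16 t/h.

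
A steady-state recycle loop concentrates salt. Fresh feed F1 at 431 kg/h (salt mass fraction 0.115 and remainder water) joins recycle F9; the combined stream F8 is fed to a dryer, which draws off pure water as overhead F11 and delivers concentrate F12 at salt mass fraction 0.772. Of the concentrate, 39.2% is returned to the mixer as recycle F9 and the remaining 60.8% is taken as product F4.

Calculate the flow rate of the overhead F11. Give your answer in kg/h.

366.8 kg/h

Overall salt balance (none leaves overhead): salt in fresh feed = salt in product, i.e. 431×0.115 = (1−0.392)·F12·0.772.
F12 = 49.565/(0.772×0.608) = 105.6 kg/h.
Recycle F9 = 0.392×105.6 = 41.394 kg/h.
Combined feed F8 = 431 + 41.394 = 472.39 kg/h.
Overhead F11 = F8 − F12 = 472.39 − 105.6 = 366.8 kg/h.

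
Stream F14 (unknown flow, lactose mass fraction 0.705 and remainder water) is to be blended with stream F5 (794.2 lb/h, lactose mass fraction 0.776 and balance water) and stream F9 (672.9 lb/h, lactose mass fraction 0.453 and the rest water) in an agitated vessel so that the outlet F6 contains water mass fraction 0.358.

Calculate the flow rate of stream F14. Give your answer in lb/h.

329.4 lb/h

Let F14 be the unknown flow. Total out = 1467.1 + F14.
water balance: 545.98 + 0.295·F14 = 0.358·(1467.1 + F14)
(0.295 − 0.358)·F14 = 0.358×1467.1 − 545.98 = -20.755
F14 = -20.755 / -0.063 = 329.45 lb/h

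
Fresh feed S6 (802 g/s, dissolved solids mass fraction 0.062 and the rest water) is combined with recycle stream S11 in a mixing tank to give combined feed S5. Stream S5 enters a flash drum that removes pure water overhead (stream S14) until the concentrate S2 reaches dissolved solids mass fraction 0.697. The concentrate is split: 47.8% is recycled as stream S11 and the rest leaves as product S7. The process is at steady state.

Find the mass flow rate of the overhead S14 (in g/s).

Overall dissolved solids balance (none leaves overhead): dissolved solids in fresh feed = dissolved solids in product, i.e. 802×0.062 = (1−0.478)·S2·0.697.
S2 = 49.724/(0.697×0.522) = 136.67 g/s.
Recycle S11 = 0.478×136.67 = 65.327 g/s.
Combined feed S5 = 802 + 65.327 = 867.33 g/s.
Overhead S14 = S5 − S2 = 867.33 − 136.67 = 730.66 g/s.

730.7 g/s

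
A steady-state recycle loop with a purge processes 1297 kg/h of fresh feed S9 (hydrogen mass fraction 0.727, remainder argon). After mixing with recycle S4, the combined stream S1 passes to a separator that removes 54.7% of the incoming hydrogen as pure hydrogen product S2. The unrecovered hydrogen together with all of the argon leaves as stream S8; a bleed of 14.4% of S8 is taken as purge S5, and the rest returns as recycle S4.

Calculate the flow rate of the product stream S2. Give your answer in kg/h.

hydrogen in S1: m_A = 1297×0.727 + (1−0.144)·(1−0.547)·m_A, so m_A = 942.92/0.6122 = 1540.1 kg/h.
Product S2 = 0.547×1540.1 = 842.45 kg/h.

842.5 kg/h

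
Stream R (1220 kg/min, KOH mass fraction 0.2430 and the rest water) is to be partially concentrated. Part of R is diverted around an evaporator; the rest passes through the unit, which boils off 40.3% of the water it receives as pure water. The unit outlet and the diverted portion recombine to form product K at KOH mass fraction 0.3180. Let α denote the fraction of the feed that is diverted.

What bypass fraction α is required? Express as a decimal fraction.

All 1220×0.243 = 296.46 kg/min of KOH reaches K, so K = 296.46/0.318 = 932.26 kg/min and vapour = 287.74 kg/min.
The evaporator receives (1−α)·1220 of feed at 0.757 water and removes 0.403 of that water:
0.403×0.757×(1−α)×1220 = 287.74
(1−α) = 287.74/372.19 = 0.7731;  α = 0.2269.

0.227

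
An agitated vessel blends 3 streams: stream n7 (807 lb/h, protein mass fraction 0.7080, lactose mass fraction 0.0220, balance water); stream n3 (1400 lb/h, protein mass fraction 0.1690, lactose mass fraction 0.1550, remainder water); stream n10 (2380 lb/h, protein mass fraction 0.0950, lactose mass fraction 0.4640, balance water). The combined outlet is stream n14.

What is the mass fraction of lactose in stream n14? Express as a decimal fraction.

Total flow out = 807 + 1400 + 2380 = 4587 lb/h.
lactose in = 807×0.022 + 1400×0.155 + 2380×0.464 = 1339.1 lb/h.
lactose mass fraction in n14 = 1339.1/4587 = 0.2919.

0.2919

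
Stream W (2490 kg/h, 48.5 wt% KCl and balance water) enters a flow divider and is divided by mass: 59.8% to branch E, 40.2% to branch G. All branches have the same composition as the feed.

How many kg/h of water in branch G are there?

515.5 kg/h

Branch G total = 0.402×2490 = 1001 kg/h.
water in G = 0.515×1001 = 515.5 kg/h.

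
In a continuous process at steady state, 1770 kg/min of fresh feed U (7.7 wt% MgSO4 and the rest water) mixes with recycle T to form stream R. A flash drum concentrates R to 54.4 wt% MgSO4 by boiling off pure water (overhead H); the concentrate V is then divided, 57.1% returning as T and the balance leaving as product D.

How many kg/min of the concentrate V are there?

Overall MgSO4 balance (none leaves overhead): MgSO4 in fresh feed = MgSO4 in product, i.e. 1770×0.077 = (1−0.571)·V·0.544.
V = 136.29/(0.544×0.429) = 583.99 kg/min.

584 kg/min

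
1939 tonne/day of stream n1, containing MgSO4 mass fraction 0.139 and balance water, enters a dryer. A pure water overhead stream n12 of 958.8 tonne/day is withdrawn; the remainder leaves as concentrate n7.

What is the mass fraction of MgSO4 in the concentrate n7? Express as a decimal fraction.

MgSO4 is not removed: 1939×0.139 = 269.52 tonne/day of MgSO4 enters n7.
Concentrate = 1939 − 958.8 = 980.2 tonne/day.
Mass fraction = 269.52/980.2 = 0.275.

0.275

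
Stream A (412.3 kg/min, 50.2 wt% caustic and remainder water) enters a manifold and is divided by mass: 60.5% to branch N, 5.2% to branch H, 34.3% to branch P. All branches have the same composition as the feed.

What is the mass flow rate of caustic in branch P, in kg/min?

70.99 kg/min

Branch P total = 0.343×412.3 = 141.42 kg/min.
caustic in P = 0.502×141.42 = 70.992 kg/min.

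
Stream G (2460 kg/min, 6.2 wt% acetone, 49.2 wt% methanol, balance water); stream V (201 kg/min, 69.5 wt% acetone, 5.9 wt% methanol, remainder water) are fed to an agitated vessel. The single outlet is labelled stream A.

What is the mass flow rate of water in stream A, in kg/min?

water out = water in = 2460×0.446 + 201×0.246 = 1146.6 kg/min.

1147 kg/min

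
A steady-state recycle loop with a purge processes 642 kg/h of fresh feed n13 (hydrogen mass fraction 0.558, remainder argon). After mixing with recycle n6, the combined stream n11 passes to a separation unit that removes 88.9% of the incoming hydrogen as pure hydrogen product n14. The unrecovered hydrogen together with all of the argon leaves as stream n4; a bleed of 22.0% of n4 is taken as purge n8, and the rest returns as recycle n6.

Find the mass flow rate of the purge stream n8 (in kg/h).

argon enters only via n13 and leaves only via the purge: 642×0.442 = 0.220×(argon in n4), and the separation unit passes all argon, so argon in n11 = argon in n4 = 1289.8 kg/h.
hydrogen in n11: m_A = 642×0.558 + (1−0.220)·(1−0.889)·m_A, so m_A = 358.24/0.9134 = 392.19 kg/h.
n4 = (1−0.889)×392.19 + 1289.8 = 1333.4 kg/h.
Purge n8 = 0.220×1333.4 = 293.34 kg/h.

293.3 kg/h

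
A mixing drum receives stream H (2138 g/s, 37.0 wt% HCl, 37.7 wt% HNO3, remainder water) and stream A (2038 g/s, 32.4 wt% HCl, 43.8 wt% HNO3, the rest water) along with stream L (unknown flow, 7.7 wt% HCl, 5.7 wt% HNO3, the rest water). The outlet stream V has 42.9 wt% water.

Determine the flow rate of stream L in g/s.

1752 g/s

Let L be the unknown flow. Total out = 4176 + L.
water balance: 1026 + 0.866·L = 0.429·(4176 + L)
(0.866 − 0.429)·L = 0.429×4176 − 1026 = 765.55
L = 765.55 / 0.437 = 1751.8 g/s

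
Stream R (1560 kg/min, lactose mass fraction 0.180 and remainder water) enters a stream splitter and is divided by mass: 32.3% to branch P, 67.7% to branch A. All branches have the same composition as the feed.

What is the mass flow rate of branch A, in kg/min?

Branch A flow = 0.677×1560 = 1056.1 kg/min.

1056 kg/min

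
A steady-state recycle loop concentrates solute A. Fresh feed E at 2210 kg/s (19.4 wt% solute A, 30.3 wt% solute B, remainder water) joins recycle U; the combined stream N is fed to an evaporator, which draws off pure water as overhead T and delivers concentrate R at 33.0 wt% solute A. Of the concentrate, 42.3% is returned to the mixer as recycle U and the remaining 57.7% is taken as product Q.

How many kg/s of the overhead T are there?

Overall solute A balance (none leaves overhead): solute A in fresh feed = solute A in product, i.e. 2210×0.194 = (1−0.423)·R·0.330.
R = 428.74/(0.330×0.577) = 2251.7 kg/s.
Recycle U = 0.423×2251.7 = 952.46 kg/s.
Combined feed N = 2210 + 952.46 = 3162.5 kg/s.
Overhead T = N − R = 3162.5 − 2251.7 = 910.79 kg/s.

910.8 kg/s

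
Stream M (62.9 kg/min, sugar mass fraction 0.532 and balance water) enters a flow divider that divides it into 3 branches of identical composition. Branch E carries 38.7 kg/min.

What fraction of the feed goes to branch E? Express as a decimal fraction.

0.615

Fraction to E = 38.7/62.9 = 0.6153.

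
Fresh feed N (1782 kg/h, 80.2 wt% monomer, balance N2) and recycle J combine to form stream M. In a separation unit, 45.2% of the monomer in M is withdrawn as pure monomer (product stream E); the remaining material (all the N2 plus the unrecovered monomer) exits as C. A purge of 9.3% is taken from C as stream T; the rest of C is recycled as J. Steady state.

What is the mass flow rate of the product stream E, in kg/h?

monomer in M: m_A = 1782×0.802 + (1−0.093)·(1−0.452)·m_A, so m_A = 1429.2/0.5030 = 2841.5 kg/h.
Product E = 0.452×2841.5 = 1284.4 kg/h.

1284 kg/h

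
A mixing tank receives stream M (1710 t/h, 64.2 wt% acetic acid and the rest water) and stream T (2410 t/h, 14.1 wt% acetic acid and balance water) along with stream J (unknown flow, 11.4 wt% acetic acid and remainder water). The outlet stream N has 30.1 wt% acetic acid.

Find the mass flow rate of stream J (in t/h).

1056 t/h

Let J be the unknown flow. Total out = 4120 + J.
acetic acid balance: 1437.6 + 0.114·J = 0.301·(4120 + J)
(0.114 − 0.301)·J = 0.301×4120 − 1437.6 = -197.51
J = -197.51 / -0.187 = 1056.2 t/h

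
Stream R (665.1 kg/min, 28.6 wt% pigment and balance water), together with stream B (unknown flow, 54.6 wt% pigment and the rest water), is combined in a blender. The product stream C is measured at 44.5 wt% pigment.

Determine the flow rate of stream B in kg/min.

1047 kg/min

Let B be the unknown flow. Total out = 665.1 + B.
pigment balance: 190.22 + 0.546·B = 0.445·(665.1 + B)
(0.546 − 0.445)·B = 0.445×665.1 − 190.22 = 105.75
B = 105.75 / 0.101 = 1047 kg/min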